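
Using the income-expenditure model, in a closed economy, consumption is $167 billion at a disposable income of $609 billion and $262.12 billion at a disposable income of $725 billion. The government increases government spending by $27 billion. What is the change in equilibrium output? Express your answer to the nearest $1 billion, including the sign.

+$150 billion

MPC = ΔC/ΔYd = (262.12 − 167)/(725 − 609) = 95.12/116 = 0.82.
Expenditure multiplier = 1/(1 − MPC) = 1/(1 − 0.82) = 1/0.18 ≈ 5.556.
ΔY = k × ΔG = (+$27 billion) / 0.18 = +$150 billion.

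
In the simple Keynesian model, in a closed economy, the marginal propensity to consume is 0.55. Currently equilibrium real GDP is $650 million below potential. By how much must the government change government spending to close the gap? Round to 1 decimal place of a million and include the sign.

Spending multiplier = 1/(1 − MPC) = 1/(1 − 0.55) = 1/0.45 ≈ 2.222.
Need ΔY = +$650 million, so ΔG = ΔY/k = (+$650 million) × 0.45 = +$292.5 million.
The government should increase government spending by $292.5 million.

+$292.5 million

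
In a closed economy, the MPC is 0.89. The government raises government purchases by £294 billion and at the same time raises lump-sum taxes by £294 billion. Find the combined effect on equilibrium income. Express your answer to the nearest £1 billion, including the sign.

+£294 billion

Expenditure multiplier = 1/(1 − MPC) = 1/(1 − 0.89) = 1/0.11 ≈ 9.091.
ΔG contributes k·ΔG = (+£294 billion) / 0.11 ≈ +£2,672.7 billion.
ΔT of +£294 billion changes first-round spending by −c·ΔT = −£261.66 billion, contributing k·(−c·ΔT) = (−£261.66 billion) / 0.11 ≈ −£2,378.7 billion.
With ΔG = ΔT and no other leakages, the balanced-budget multiplier is 1, so ΔY = ΔG = +£294 billion.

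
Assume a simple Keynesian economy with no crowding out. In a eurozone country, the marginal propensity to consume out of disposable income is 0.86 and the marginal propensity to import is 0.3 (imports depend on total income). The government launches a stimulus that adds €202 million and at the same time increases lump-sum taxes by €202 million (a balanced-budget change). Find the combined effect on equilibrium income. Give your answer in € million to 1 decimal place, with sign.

+€64.3 million

Expenditure multiplier = 1/(1 − c + m) = 1/(1 − 0.86 + 0.3) = 1/0.44 ≈ 2.273.
ΔG contributes k·ΔG = (+€202 million) / 0.44 ≈ +€459.1 million.
ΔT of +€202 million changes first-round spending by −c·ΔT = −€173.72 million, contributing k·(−c·ΔT) = (−€173.72 million) / 0.44 ≈ −€394.8 million.
Net ΔY = k(ΔG − c·ΔT) = (+€28.28 million) / 0.44 ≈ +€64.3 million.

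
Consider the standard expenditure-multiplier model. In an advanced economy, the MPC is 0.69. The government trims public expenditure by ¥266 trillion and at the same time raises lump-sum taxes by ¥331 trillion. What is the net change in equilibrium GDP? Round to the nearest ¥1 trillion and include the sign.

−¥1,595 trillion

Expenditure multiplier = 1/(1 − MPC) = 1/(1 − 0.69) = 1/0.31 ≈ 3.226.
ΔG contributes k·ΔG = (−¥266 trillion) / 0.31 ≈ −¥858.1 trillion.
ΔT of +¥331 trillion changes first-round spending by −c·ΔT = −¥228.39 trillion, contributing k·(−c·ΔT) = (−¥228.39 trillion) / 0.31 ≈ −¥736.7 trillion.
Net ΔY = k(ΔG − c·ΔT) = (−¥494.39 trillion) / 0.31 ≈ −¥1,595 trillion.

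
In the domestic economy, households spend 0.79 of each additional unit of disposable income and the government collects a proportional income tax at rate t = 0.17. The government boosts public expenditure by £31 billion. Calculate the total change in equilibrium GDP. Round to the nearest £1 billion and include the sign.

Government-spending multiplier = 1/(1 − c(1−t)) = 1/(1 − 0.79×0.83) = 1/0.3443 ≈ 2.904.
ΔY = k × ΔG = (+£31 billion) / 0.3443 ≈ +£90 billion.

+£90 billion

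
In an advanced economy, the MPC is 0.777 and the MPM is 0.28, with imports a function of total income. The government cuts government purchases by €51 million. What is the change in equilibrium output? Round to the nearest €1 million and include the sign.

−€101 million

Government-spending multiplier = 1/(1 − c + m) = 1/(1 − 0.777 + 0.28) = 1/0.503 ≈ 1.988.
ΔY = k × ΔG = (−€51 million) / 0.503 ≈ −€101 million.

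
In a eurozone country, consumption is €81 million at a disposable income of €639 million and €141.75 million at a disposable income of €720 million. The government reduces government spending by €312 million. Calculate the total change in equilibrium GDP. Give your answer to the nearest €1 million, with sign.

MPC = ΔC/ΔYd = (141.75 − 81)/(720 − 639) = 60.75/81 = 0.75.
Expenditure multiplier = 1/(1 − MPC) = 1/(1 − 0.75) = 1/0.25 = 4.
ΔY = k × ΔG = (−€312 million) / 0.25 = −€1,248 million.

−€1,248 million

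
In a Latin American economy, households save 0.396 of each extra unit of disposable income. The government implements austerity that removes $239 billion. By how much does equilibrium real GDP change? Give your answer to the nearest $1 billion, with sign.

−$604 billion

MPC = 1 − MPS = 1 − 0.396 = 0.604.
Expenditure multiplier = 1/(1 − MPC) = 1/(1 − 0.604) = 1/0.396 ≈ 2.525.
ΔY = k × ΔG = (−$239 billion) / 0.396 ≈ −$604 billion.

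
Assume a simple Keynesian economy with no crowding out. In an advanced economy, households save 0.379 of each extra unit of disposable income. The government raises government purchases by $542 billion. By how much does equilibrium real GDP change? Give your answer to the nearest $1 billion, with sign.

MPC = 1 − MPS = 1 − 0.379 = 0.621.
Government-spending multiplier = 1/(1 − MPC) = 1/(1 − 0.621) = 1/0.379 ≈ 2.639.
ΔY = k × ΔG = (+$542 billion) / 0.379 ≈ +$1,430 billion.

+$1,430 billion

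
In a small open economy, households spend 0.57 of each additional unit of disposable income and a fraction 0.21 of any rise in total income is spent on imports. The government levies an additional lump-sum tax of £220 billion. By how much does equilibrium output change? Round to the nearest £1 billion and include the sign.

A lump-sum tax change of +£220 billion shifts disposable income by −£220 billion; first-round consumption changes by −c × ΔT = −0.57 × (+£220 billion) = −£125.4 billion.
Expenditure multiplier = 1/(1 − c + m) = 1/(1 − 0.57 + 0.21) = 1/0.64 ≈ 1.563.
The tax multiplier is −c × k ≈ −0.891, so ΔY = k × (−c·ΔT) = (−£125.4 billion) / 0.64 ≈ −£196 billion.

−£196 billion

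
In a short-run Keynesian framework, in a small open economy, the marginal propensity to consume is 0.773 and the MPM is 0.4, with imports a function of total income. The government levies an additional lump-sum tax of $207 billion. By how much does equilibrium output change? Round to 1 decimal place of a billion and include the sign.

−$255.2 billion

A lump-sum tax change of +$207 billion shifts disposable income by −$207 billion; first-round consumption changes by −c × ΔT = −0.773 × (+$207 billion) = −$160.011 billion.
Expenditure multiplier = 1/(1 − c + m) = 1/(1 − 0.773 + 0.4) = 1/0.627 ≈ 1.595.
The tax multiplier is −c × k ≈ −1.233, so ΔY = k × (−c·ΔT) = (−$160.011 billion) / 0.627 ≈ −$255.2 billion.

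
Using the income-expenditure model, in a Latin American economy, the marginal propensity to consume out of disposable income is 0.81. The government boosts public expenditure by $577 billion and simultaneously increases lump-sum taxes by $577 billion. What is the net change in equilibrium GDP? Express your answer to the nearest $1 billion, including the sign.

Expenditure multiplier = 1/(1 − MPC) = 1/(1 − 0.81) = 1/0.19 ≈ 5.263.
ΔG contributes k·ΔG = (+$577 billion) / 0.19 ≈ +$3,036.8 billion.
ΔT of +$577 billion changes first-round spending by −c·ΔT = −$467.37 billion, contributing k·(−c·ΔT) = (−$467.37 billion) / 0.19 ≈ −$2,459.8 billion.
With ΔG = ΔT and no other leakages, the balanced-budget multiplier is 1, so ΔY = ΔG = +$577 billion.

+$577 billion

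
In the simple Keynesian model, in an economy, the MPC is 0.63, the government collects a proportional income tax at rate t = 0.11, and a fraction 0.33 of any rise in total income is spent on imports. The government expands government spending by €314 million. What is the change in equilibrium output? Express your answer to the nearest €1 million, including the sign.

+€408 million

Government-spending multiplier = 1/(1 − c(1−t) + m) = 1/(1 − 0.63×0.89 + 0.33) = 1/0.7693 ≈ 1.3.
ΔY = k × ΔG = (+€314 million) / 0.7693 ≈ +€408 million.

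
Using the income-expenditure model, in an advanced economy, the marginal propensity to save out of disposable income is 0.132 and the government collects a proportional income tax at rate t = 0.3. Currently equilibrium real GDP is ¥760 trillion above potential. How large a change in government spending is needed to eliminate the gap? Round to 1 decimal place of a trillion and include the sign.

MPC = 1 − MPS = 1 − 0.132 = 0.868.
Spending multiplier = 1/(1 − c(1−t)) = 1/(1 − 0.868×0.7) = 1/0.3924 ≈ 2.548.
Need ΔY = −¥760 trillion, so ΔG = ΔY/k = (−¥760 trillion) × 0.3924 ≈ −¥298.2 trillion.
The government should cut government spending by ¥298.2 trillion.

−¥298.2 trillion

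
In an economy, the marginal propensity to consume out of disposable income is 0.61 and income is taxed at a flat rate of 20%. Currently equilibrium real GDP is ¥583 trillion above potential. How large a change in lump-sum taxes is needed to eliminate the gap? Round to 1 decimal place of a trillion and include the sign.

+¥489.3 trillion

Spending multiplier = 1/(1 − c(1−t)) = 1/(1 − 0.61×0.8) = 1/0.512 ≈ 1.953.
Tax multiplier = −c·k = −0.61/0.512 ≈ −1.191. Need ΔY = −¥583 trillion, so ΔT = ΔY/(−c·k) = −(−¥583 trillion) × 0.512 / 0.61 ≈ +¥489.3 trillion.
The government should raise lump-sum taxes by ¥489.3 trillion.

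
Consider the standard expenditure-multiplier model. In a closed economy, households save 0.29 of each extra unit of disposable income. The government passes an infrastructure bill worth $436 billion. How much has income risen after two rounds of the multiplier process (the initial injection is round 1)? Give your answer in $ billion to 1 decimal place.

MPC = 1 − MPS = 1 − 0.29 = 0.71.
Round 1 adds ΔG = $436 billion; each later round is MPC = 0.71 times the previous.
After 2 rounds: 436 + 309.56 = ΔG·(1 − c^2)/(1 − c) = 436 × (1 − 0.5041)/0.29 ≈ $745.6 billion.

$745.6 billion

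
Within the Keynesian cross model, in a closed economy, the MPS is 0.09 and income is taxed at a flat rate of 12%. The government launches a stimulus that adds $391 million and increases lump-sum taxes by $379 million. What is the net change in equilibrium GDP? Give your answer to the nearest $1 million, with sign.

MPC = 1 − MPS = 1 − 0.09 = 0.91.
Expenditure multiplier = 1/(1 − c(1−t)) = 1/(1 − 0.91×0.88) = 1/0.1992 ≈ 5.02.
ΔG contributes k·ΔG = (+$391 million) / 0.1992 ≈ +$1,962.9 million.
ΔT of +$379 million changes first-round spending by −c·ΔT = −$344.89 million, contributing k·(−c·ΔT) = (−$344.89 million) / 0.1992 ≈ −$1,731.4 million.
Net ΔY = k(ΔG − c·ΔT) = (+$46.11 million) / 0.1992 ≈ +$231 million.

+$231 million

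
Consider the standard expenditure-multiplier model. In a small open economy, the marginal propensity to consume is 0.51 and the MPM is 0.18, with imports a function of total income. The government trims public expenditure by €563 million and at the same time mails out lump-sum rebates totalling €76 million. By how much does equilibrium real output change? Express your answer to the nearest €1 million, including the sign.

−€782 million

Expenditure multiplier = 1/(1 − c + m) = 1/(1 − 0.51 + 0.18) = 1/0.67 ≈ 1.493.
ΔG contributes k·ΔG = (−€563 million) / 0.67 ≈ −€840.3 million.
ΔT of −€76 million changes first-round spending by −c·ΔT = +€38.76 million, contributing k·(−c·ΔT) = (+€38.76 million) / 0.67 ≈ +€57.9 million.
Net ΔY = k(ΔG − c·ΔT) = (−€524.24 million) / 0.67 ≈ −€782 million.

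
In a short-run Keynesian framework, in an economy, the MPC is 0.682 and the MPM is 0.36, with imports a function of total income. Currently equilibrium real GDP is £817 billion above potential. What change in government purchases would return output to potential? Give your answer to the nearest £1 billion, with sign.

−£554 billion

Spending multiplier = 1/(1 − c + m) = 1/(1 − 0.682 + 0.36) = 1/0.678 ≈ 1.475.
Need ΔY = −£817 billion, so ΔG = ΔY/k = (−£817 billion) × 0.678 ≈ −£554 billion.
The government should cut government purchases by £554 billion.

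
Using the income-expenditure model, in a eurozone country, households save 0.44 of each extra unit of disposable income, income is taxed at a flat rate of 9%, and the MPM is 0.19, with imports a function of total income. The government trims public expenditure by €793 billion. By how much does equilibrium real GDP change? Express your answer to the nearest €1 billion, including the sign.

MPC = 1 − MPS = 1 − 0.44 = 0.56.
Government-spending multiplier = 1/(1 − c(1−t) + m) = 1/(1 − 0.56×0.91 + 0.19) = 1/0.6804 ≈ 1.47.
ΔY = k × ΔG = (−€793 billion) / 0.6804 ≈ −€1,165 billion.

−€1,165 billion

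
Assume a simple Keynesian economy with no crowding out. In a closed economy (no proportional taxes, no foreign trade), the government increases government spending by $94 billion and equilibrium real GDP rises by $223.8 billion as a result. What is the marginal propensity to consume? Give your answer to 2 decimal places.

0.58

Implied spending multiplier k = ΔY/ΔG = 223.8/94 ≈ 2.3809.
Since k = 1/(1 − MPC), MPC = 1 − 1/k = 1 − ΔG/ΔY = 1 − 94/223.8 ≈ 0.58.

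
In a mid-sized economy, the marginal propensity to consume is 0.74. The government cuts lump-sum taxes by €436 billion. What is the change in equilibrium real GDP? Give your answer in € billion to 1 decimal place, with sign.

+€1,240.9 billion

A lump-sum tax change of −€436 billion shifts disposable income by +€436 billion; first-round consumption changes by −c × ΔT = −0.74 × (−€436 billion) = +€322.64 billion.
Expenditure multiplier = 1/(1 − MPC) = 1/(1 − 0.74) = 1/0.26 ≈ 3.846.
The tax multiplier is −c × k ≈ −2.846, so ΔY = k × (−c·ΔT) = (+€322.64 billion) / 0.26 ≈ +€1,240.9 billion.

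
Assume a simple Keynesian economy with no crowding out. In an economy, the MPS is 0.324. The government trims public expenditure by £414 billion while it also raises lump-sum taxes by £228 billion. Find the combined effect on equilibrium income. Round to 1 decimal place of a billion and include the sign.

MPC = 1 − MPS = 1 − 0.324 = 0.676.
Expenditure multiplier = 1/(1 − MPC) = 1/(1 − 0.676) = 1/0.324 ≈ 3.086.
ΔG contributes k·ΔG = (−£414 billion) / 0.324 ≈ −£1,277.8 billion.
ΔT of +£228 billion changes first-round spending by −c·ΔT = −£154.128 billion, contributing k·(−c·ΔT) = (−£154.128 billion) / 0.324 ≈ −£475.7 billion.
Net ΔY = k(ΔG − c·ΔT) = (−£568.128 billion) / 0.324 ≈ −£1,753.5 billion.

−£1,753.5 billion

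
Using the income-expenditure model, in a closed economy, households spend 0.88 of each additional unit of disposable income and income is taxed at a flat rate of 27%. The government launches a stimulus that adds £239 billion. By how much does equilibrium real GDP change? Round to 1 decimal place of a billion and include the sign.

+£668.3 billion

Expenditure multiplier = 1/(1 − c(1−t)) = 1/(1 − 0.88×0.73) = 1/0.3576 ≈ 2.796.
ΔY = k × ΔG = (+£239 billion) / 0.3576 ≈ +£668.3 billion.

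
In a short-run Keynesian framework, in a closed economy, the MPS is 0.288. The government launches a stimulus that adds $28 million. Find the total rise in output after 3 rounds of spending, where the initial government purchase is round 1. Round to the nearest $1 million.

$62 million

MPC = 1 − MPS = 1 − 0.288 = 0.712.
Round 1 adds ΔG = $28 million; each later round is MPC = 0.712 times the previous.
After 3 rounds: 28 + 19.936 + 14.194432 = ΔG·(1 − c^3)/(1 − c) = 28 × (1 − 0.360944128)/0.288 ≈ $62 million.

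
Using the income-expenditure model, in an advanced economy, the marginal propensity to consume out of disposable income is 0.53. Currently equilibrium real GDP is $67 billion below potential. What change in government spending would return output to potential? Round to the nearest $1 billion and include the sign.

+$31 billion

Spending multiplier = 1/(1 − MPC) = 1/(1 − 0.53) = 1/0.47 ≈ 2.128.
Need ΔY = +$67 billion, so ΔG = ΔY/k = (+$67 billion) × 0.47 ≈ +$31 billion.
The government should increase government spending by $31 billion.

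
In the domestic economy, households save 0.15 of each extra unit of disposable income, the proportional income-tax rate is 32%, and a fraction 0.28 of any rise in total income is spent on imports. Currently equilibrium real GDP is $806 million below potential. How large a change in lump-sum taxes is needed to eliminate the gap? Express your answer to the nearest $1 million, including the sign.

MPC = 1 − MPS = 1 − 0.15 = 0.85.
Spending multiplier = 1/(1 − c(1−t) + m) = 1/(1 − 0.85×0.68 + 0.28) = 1/0.702 ≈ 1.425.
Tax multiplier = −c·k = −0.85/0.702 ≈ −1.211. Need ΔY = +$806 million, so ΔT = ΔY/(−c·k) = −(+$806 million) × 0.702 / 0.85 ≈ −$666 million.
The government should cut lump-sum taxes by $666 million.

−$666 million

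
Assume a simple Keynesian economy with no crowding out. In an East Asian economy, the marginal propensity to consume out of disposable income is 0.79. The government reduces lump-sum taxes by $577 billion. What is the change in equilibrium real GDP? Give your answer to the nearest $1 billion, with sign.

+$2,171 billion

A lump-sum tax change of −$577 billion shifts disposable income by +$577 billion; first-round consumption changes by −c × ΔT = −0.79 × (−$577 billion) = +$455.83 billion.
Expenditure multiplier = 1/(1 − MPC) = 1/(1 − 0.79) = 1/0.21 ≈ 4.762.
The tax multiplier is −c × k ≈ −3.762, so ΔY = k × (−c·ΔT) = (+$455.83 billion) / 0.21 ≈ +$2,171 billion.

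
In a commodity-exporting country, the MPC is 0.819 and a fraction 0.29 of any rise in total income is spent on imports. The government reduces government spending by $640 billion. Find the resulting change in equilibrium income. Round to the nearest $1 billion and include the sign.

Spending multiplier = 1/(1 − c + m) = 1/(1 − 0.819 + 0.29) = 1/0.471 ≈ 2.123.
ΔY = k × ΔG = (−$640 billion) / 0.471 ≈ −$1,359 billion.

−$1,359 billion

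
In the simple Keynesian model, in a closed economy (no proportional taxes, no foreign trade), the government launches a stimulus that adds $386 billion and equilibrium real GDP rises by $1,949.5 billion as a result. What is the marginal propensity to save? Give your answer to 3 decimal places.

0.198

Implied spending multiplier k = ΔY/ΔG = 1,949.5/386 ≈ 5.0505.
Since k = 1/(1 − MPC), MPC = 1 − 1/k = 1 − ΔG/ΔY = 1 − 386/1,949.5 ≈ 0.802.
MPS = 1 − MPC = 0.198.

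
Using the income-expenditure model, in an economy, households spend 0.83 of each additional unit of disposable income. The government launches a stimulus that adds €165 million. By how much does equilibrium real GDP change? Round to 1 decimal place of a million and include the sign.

+€970.6 million

Government-spending multiplier = 1/(1 − MPC) = 1/(1 − 0.83) = 1/0.17 ≈ 5.882.
ΔY = k × ΔG = (+€165 million) / 0.17 ≈ +€970.6 million.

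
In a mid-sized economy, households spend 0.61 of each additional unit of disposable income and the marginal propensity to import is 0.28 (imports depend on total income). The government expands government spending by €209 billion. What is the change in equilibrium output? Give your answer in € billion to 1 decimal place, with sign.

Expenditure multiplier = 1/(1 − c + m) = 1/(1 − 0.61 + 0.28) = 1/0.67 ≈ 1.493.
ΔY = k × ΔG = (+€209 billion) / 0.67 ≈ +€311.9 billion.

+€311.9 billion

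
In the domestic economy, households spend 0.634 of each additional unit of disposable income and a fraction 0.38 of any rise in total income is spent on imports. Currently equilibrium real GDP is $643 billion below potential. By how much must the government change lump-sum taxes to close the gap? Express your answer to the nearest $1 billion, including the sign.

Spending multiplier = 1/(1 − c + m) = 1/(1 − 0.634 + 0.38) = 1/0.746 ≈ 1.34.
Tax multiplier = −c·k = −0.634/0.746 ≈ −0.85. Need ΔY = +$643 billion, so ΔT = ΔY/(−c·k) = −(+$643 billion) × 0.746 / 0.634 ≈ −$757 billion.
The government should cut lump-sum taxes by $757 billion.

−$757 billion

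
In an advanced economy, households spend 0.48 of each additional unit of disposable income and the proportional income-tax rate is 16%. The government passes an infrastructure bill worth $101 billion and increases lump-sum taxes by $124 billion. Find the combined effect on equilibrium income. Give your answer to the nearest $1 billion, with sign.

+$70 billion

Expenditure multiplier = 1/(1 − c(1−t)) = 1/(1 − 0.48×0.84) = 1/0.5968 ≈ 1.676.
ΔG contributes k·ΔG = (+$101 billion) / 0.5968 ≈ +$169.2 billion.
ΔT of +$124 billion changes first-round spending by −c·ΔT = −$59.52 billion, contributing k·(−c·ΔT) = (−$59.52 billion) / 0.5968 ≈ −$99.7 billion.
Net ΔY = k(ΔG − c·ΔT) = (+$41.48 billion) / 0.5968 ≈ +$70 billion.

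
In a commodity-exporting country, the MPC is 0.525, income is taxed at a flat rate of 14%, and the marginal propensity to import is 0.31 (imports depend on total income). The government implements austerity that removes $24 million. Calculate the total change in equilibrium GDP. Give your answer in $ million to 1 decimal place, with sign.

−$28.0 million

Government-spending multiplier = 1/(1 − c(1−t) + m) = 1/(1 − 0.525×0.86 + 0.31) = 1/0.8585 ≈ 1.165.
ΔY = k × ΔG = (−$24 million) / 0.8585 ≈ −$28 million.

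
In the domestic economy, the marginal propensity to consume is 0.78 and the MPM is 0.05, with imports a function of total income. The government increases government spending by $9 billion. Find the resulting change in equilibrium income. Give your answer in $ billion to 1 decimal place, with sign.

+$33.3 billion

Government-spending multiplier = 1/(1 − c + m) = 1/(1 − 0.78 + 0.05) = 1/0.27 ≈ 3.704.
ΔY = k × ΔG = (+$9 billion) / 0.27 ≈ +$33.3 billion.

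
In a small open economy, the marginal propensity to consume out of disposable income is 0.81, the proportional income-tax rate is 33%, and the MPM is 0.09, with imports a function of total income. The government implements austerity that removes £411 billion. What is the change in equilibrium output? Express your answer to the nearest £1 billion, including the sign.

Expenditure multiplier = 1/(1 − c(1−t) + m) = 1/(1 − 0.81×0.67 + 0.09) = 1/0.5473 ≈ 1.827.
ΔY = k × ΔG = (−£411 billion) / 0.5473 ≈ −£751 billion.

−£751 billion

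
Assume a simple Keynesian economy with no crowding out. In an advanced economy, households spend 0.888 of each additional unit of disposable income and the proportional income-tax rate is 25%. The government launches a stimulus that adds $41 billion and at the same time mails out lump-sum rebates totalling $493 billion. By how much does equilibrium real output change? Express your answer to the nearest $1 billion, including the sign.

Expenditure multiplier = 1/(1 − c(1−t)) = 1/(1 − 0.888×0.75) = 1/0.334 ≈ 2.994.
ΔG contributes k·ΔG = (+$41 billion) / 0.334 ≈ +$122.8 billion.
ΔT of −$493 billion changes first-round spending by −c·ΔT = +$437.784 billion, contributing k·(−c·ΔT) = (+$437.784 billion) / 0.334 ≈ +$1,310.7 billion.
Net ΔY = k(ΔG − c·ΔT) = (+$478.784 billion) / 0.334 ≈ +$1,433 billion.

+$1,433 billion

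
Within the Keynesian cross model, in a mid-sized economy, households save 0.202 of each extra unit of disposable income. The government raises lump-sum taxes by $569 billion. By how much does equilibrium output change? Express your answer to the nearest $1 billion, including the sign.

−$2,248 billion

MPC = 1 − MPS = 1 − 0.202 = 0.798.
A lump-sum tax change of +$569 billion shifts disposable income by −$569 billion; first-round consumption changes by −c × ΔT = −0.798 × (+$569 billion) = −$454.062 billion.
Expenditure multiplier = 1/(1 − MPC) = 1/(1 − 0.798) = 1/0.202 ≈ 4.95.
The tax multiplier is −c × k ≈ −3.95, so ΔY = k × (−c·ΔT) = (−$454.062 billion) / 0.202 ≈ −$2,248 billion.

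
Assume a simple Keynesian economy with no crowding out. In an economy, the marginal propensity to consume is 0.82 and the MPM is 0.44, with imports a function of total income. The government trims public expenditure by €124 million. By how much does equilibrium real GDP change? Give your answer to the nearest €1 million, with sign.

−€200 million

Government-spending multiplier = 1/(1 − c + m) = 1/(1 − 0.82 + 0.44) = 1/0.62 ≈ 1.613.
ΔY = k × ΔG = (−€124 million) / 0.62 = −€200 million.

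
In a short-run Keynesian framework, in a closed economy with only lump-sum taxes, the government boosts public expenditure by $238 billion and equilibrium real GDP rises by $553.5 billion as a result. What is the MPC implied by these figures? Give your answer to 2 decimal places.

Implied spending multiplier k = ΔY/ΔG = 553.5/238 ≈ 2.3256.
Since k = 1/(1 − MPC), MPC = 1 − 1/k = 1 − ΔG/ΔY = 1 − 238/553.5 ≈ 0.57.

0.57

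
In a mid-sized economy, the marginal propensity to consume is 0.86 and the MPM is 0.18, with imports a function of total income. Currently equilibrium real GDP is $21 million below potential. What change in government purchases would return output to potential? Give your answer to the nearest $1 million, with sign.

+$7 million

Spending multiplier = 1/(1 − c + m) = 1/(1 − 0.86 + 0.18) = 1/0.32 = 3.125.
Need ΔY = +$21 million, so ΔG = ΔY/k = (+$21 million) × 0.32 ≈ +$7 million.
The government should increase government purchases by $7 million.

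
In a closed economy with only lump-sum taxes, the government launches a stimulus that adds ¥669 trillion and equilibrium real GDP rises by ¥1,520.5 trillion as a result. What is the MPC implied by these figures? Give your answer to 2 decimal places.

0.56

Implied spending multiplier k = ΔY/ΔG = 1,520.5/669 ≈ 2.2728.
Since k = 1/(1 − MPC), MPC = 1 − 1/k = 1 − ΔG/ΔY = 1 − 669/1,520.5 ≈ 0.56.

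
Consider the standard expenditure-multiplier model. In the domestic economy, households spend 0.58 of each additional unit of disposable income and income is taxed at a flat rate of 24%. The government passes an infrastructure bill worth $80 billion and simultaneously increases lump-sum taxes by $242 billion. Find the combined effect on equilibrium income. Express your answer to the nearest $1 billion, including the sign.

−$108 billion

Expenditure multiplier = 1/(1 − c(1−t)) = 1/(1 − 0.58×0.76) = 1/0.5592 ≈ 1.788.
ΔG contributes k·ΔG = (+$80 billion) / 0.5592 ≈ +$143.1 billion.
ΔT of +$242 billion changes first-round spending by −c·ΔT = −$140.36 billion, contributing k·(−c·ΔT) = (−$140.36 billion) / 0.5592 ≈ −$251 billion.
Net ΔY = k(ΔG − c·ΔT) = (−$60.36 billion) / 0.5592 ≈ −$108 billion.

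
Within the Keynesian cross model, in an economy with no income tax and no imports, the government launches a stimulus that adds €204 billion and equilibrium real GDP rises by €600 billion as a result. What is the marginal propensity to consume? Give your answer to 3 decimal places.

0.660

Implied spending multiplier k = ΔY/ΔG = 600/204 ≈ 2.9412.
Since k = 1/(1 − MPC), MPC = 1 − 1/k = 1 − ΔG/ΔY = 1 − 204/600 = 0.660.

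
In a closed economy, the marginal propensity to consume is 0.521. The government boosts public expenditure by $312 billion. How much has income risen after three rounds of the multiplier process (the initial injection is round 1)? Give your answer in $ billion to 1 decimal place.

Round 1 adds ΔG = $312 billion; each later round is MPC = 0.521 times the previous.
After 3 rounds: 312 + 162.552 + 84.689592 = ΔG·(1 − c^3)/(1 − c) = 312 × (1 − 0.141420761)/0.479 ≈ $559.2 billion.

$559.2 billion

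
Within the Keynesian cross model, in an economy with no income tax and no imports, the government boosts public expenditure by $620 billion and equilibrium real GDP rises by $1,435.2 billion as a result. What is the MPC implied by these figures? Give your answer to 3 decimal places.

0.568

Implied spending multiplier k = ΔY/ΔG = 1,435.2/620 ≈ 2.3148.
Since k = 1/(1 − MPC), MPC = 1 − 1/k = 1 − ΔG/ΔY = 1 − 620/1,435.2 ≈ 0.568.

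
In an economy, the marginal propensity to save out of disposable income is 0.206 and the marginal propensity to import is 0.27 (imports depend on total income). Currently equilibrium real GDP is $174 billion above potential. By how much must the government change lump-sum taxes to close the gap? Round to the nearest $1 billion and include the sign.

+$104 billion

MPC = 1 − MPS = 1 − 0.206 = 0.794.
Spending multiplier = 1/(1 − c + m) = 1/(1 − 0.794 + 0.27) = 1/0.476 ≈ 2.101.
Tax multiplier = −c·k = −0.794/0.476 ≈ −1.668. Need ΔY = −$174 billion, so ΔT = ΔY/(−c·k) = −(−$174 billion) × 0.476 / 0.794 ≈ +$104 billion.
The government should raise lump-sum taxes by $104 billion.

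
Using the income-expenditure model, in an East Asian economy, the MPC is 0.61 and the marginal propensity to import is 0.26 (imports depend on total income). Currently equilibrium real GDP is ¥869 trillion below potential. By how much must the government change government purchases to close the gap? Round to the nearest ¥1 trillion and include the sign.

Spending multiplier = 1/(1 − c + m) = 1/(1 − 0.61 + 0.26) = 1/0.65 ≈ 1.538.
Need ΔY = +¥869 trillion, so ΔG = ΔY/k = (+¥869 trillion) × 0.65 ≈ +¥565 trillion.
The government should increase government purchases by ¥565 trillion.

+¥565 trillion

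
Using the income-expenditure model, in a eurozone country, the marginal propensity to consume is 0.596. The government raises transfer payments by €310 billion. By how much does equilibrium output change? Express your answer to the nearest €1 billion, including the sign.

The transfer change shifts disposable income by +€310 billion, so first-round consumption changes by c·ΔTR = 0.596 × (+€310 billion) = +€184.76 billion.
Expenditure multiplier = 1/(1 − MPC) = 1/(1 − 0.596) = 1/0.404 ≈ 2.475.
The transfer multiplier is c × k ≈ 1.475, so ΔY = k × (c·ΔTR) = (+€184.76 billion) / 0.404 ≈ +€457 billion.

+€457 billion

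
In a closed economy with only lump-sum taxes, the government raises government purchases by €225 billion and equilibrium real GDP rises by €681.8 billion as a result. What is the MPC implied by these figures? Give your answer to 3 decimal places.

0.670

Implied spending multiplier k = ΔY/ΔG = 681.8/225 ≈ 3.0302.
Since k = 1/(1 − MPC), MPC = 1 − 1/k = 1 − ΔG/ΔY = 1 − 225/681.8 ≈ 0.670.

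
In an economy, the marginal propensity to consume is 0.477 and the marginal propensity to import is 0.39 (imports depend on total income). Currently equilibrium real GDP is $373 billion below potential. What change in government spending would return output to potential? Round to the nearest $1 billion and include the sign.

Spending multiplier = 1/(1 − c + m) = 1/(1 − 0.477 + 0.39) = 1/0.913 ≈ 1.095.
Need ΔY = +$373 billion, so ΔG = ΔY/k = (+$373 billion) × 0.913 ≈ +$341 billion.
The government should increase government spending by $341 billion.

+$341 billion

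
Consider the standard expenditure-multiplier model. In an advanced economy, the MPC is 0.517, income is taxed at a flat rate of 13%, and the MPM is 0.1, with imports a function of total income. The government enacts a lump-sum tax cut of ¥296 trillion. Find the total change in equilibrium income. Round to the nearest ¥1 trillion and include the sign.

+¥235 trillion

A lump-sum tax change of −¥296 trillion shifts disposable income by +¥296 trillion; first-round consumption changes by −c × ΔT = −0.517 × (−¥296 trillion) = +¥153.032 trillion.
Expenditure multiplier = 1/(1 − c(1−t) + m) = 1/(1 − 0.517×0.87 + 0.1) = 1/0.65021 ≈ 1.538.
The tax multiplier is −c × k ≈ −0.795, so ΔY = k × (−c·ΔT) = (+¥153.032 trillion) / 0.65021 ≈ +¥235 trillion.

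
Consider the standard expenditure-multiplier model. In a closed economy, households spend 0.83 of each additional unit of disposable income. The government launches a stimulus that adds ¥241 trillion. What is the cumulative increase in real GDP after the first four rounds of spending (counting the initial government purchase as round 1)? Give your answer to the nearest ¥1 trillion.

¥745 trillion

Round 1 adds ΔG = ¥241 trillion; each later round is MPC = 0.83 times the previous.
After 4 rounds: 241 + 200.03 + 166.0249 + 137.800667 = ΔG·(1 − c^4)/(1 − c) = 241 × (1 − 0.47458321)/0.17 ≈ ¥745 trillion.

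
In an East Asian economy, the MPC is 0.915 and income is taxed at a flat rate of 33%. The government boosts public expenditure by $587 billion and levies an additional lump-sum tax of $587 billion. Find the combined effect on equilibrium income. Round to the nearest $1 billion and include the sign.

Expenditure multiplier = 1/(1 − c(1−t)) = 1/(1 − 0.915×0.67) = 1/0.38695 ≈ 2.584.
ΔG contributes k·ΔG = (+$587 billion) / 0.38695 ≈ +$1,517 billion.
ΔT of +$587 billion changes first-round spending by −c·ΔT = −$537.105 billion, contributing k·(−c·ΔT) = (−$537.105 billion) / 0.38695 ≈ −$1,388 billion.
Net ΔY = k(ΔG − c·ΔT) = (+$49.895 billion) / 0.38695 ≈ +$129 billion.

+$129 billion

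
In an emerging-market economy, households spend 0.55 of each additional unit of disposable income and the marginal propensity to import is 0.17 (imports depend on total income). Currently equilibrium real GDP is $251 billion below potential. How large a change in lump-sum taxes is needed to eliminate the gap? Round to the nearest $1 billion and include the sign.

−$283 billion

Spending multiplier = 1/(1 − c + m) = 1/(1 − 0.55 + 0.17) = 1/0.62 ≈ 1.613.
Tax multiplier = −c·k = −0.55/0.62 ≈ −0.887. Need ΔY = +$251 billion, so ΔT = ΔY/(−c·k) = −(+$251 billion) × 0.62 / 0.55 ≈ −$283 billion.
The government should cut lump-sum taxes by $283 billion.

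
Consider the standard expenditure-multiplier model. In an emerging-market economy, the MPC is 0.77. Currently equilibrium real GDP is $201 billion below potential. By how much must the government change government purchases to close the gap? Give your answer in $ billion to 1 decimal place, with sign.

Spending multiplier = 1/(1 − MPC) = 1/(1 − 0.77) = 1/0.23 ≈ 4.348.
Need ΔY = +$201 billion, so ΔG = ΔY/k = (+$201 billion) × 0.23 ≈ +$46.2 billion.
The government should increase government purchases by $46.2 billion.

+$46.2 billion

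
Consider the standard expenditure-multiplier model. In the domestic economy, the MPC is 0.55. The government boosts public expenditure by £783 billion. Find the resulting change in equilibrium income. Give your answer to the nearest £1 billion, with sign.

Expenditure multiplier = 1/(1 − MPC) = 1/(1 − 0.55) = 1/0.45 ≈ 2.222.
ΔY = k × ΔG = (+£783 billion) / 0.45 = +£1,740 billion.

+£1,740 billion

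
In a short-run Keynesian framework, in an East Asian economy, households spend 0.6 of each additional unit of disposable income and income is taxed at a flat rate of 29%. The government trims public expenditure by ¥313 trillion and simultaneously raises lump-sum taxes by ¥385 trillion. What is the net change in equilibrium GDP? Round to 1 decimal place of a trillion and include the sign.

−¥947.7 trillion

Expenditure multiplier = 1/(1 − c(1−t)) = 1/(1 − 0.6×0.71) = 1/0.574 ≈ 1.742.
ΔG contributes k·ΔG = (−¥313 trillion) / 0.574 ≈ −¥545.3 trillion.
ΔT of +¥385 trillion changes first-round spending by −c·ΔT = −¥231 trillion, contributing k·(−c·ΔT) = (−¥231 trillion) / 0.574 ≈ −¥402.4 trillion.
Net ΔY = k(ΔG − c·ΔT) = (−¥544 trillion) / 0.574 ≈ −¥947.7 trillion.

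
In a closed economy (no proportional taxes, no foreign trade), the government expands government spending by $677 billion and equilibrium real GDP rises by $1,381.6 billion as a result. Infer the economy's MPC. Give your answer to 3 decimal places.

0.510

Implied spending multiplier k = ΔY/ΔG = 1,381.6/677 ≈ 2.0408.
Since k = 1/(1 − MPC), MPC = 1 − 1/k = 1 − ΔG/ΔY = 1 − 677/1,381.6 ≈ 0.510.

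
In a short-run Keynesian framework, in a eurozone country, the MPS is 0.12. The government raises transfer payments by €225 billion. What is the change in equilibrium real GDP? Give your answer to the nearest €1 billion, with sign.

+€1,650 billion

MPC = 1 − MPS = 1 − 0.12 = 0.88.
The transfer change shifts disposable income by +€225 billion, so first-round consumption changes by c·ΔTR = 0.88 × (+€225 billion) = +€198 billion.
Expenditure multiplier = 1/(1 − MPC) = 1/(1 − 0.88) = 1/0.12 ≈ 8.333.
The transfer multiplier is c × k ≈ 7.333, so ΔY = k × (c·ΔTR) = (+€198 billion) / 0.12 = +€1,650 billion.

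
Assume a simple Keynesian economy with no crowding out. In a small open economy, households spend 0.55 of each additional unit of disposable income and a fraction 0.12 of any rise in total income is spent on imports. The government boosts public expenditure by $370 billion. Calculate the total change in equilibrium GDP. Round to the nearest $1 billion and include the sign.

Government-spending multiplier = 1/(1 − c + m) = 1/(1 − 0.55 + 0.12) = 1/0.57 ≈ 1.754.
ΔY = k × ΔG = (+$370 billion) / 0.57 ≈ +$649 billion.

+$649 billion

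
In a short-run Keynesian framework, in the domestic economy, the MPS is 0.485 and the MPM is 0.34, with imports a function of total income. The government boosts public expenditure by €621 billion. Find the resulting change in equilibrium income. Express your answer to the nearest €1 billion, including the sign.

+€753 billion

MPC = 1 − MPS = 1 − 0.485 = 0.515.
Spending multiplier = 1/(1 − c + m) = 1/(1 − 0.515 + 0.34) = 1/0.825 ≈ 1.212.
ΔY = k × ΔG = (+€621 billion) / 0.825 ≈ +€753 billion.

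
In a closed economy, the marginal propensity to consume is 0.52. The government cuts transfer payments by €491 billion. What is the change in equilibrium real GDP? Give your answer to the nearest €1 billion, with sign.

The transfer change shifts disposable income by −€491 billion, so first-round consumption changes by c·ΔTR = 0.52 × (−€491 billion) = −€255.32 billion.
Expenditure multiplier = 1/(1 − MPC) = 1/(1 − 0.52) = 1/0.48 ≈ 2.083.
The transfer multiplier is c × k ≈ 1.083, so ΔY = k × (c·ΔTR) = (−€255.32 billion) / 0.48 ≈ −€532 billion.

−€532 billion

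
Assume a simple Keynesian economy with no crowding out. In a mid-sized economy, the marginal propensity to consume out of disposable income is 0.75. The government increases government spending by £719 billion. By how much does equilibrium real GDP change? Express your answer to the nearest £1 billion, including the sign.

+£2,876 billion

Spending multiplier = 1/(1 − MPC) = 1/(1 − 0.75) = 1/0.25 = 4.
ΔY = k × ΔG = (+£719 billion) / 0.25 = +£2,876 billion.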